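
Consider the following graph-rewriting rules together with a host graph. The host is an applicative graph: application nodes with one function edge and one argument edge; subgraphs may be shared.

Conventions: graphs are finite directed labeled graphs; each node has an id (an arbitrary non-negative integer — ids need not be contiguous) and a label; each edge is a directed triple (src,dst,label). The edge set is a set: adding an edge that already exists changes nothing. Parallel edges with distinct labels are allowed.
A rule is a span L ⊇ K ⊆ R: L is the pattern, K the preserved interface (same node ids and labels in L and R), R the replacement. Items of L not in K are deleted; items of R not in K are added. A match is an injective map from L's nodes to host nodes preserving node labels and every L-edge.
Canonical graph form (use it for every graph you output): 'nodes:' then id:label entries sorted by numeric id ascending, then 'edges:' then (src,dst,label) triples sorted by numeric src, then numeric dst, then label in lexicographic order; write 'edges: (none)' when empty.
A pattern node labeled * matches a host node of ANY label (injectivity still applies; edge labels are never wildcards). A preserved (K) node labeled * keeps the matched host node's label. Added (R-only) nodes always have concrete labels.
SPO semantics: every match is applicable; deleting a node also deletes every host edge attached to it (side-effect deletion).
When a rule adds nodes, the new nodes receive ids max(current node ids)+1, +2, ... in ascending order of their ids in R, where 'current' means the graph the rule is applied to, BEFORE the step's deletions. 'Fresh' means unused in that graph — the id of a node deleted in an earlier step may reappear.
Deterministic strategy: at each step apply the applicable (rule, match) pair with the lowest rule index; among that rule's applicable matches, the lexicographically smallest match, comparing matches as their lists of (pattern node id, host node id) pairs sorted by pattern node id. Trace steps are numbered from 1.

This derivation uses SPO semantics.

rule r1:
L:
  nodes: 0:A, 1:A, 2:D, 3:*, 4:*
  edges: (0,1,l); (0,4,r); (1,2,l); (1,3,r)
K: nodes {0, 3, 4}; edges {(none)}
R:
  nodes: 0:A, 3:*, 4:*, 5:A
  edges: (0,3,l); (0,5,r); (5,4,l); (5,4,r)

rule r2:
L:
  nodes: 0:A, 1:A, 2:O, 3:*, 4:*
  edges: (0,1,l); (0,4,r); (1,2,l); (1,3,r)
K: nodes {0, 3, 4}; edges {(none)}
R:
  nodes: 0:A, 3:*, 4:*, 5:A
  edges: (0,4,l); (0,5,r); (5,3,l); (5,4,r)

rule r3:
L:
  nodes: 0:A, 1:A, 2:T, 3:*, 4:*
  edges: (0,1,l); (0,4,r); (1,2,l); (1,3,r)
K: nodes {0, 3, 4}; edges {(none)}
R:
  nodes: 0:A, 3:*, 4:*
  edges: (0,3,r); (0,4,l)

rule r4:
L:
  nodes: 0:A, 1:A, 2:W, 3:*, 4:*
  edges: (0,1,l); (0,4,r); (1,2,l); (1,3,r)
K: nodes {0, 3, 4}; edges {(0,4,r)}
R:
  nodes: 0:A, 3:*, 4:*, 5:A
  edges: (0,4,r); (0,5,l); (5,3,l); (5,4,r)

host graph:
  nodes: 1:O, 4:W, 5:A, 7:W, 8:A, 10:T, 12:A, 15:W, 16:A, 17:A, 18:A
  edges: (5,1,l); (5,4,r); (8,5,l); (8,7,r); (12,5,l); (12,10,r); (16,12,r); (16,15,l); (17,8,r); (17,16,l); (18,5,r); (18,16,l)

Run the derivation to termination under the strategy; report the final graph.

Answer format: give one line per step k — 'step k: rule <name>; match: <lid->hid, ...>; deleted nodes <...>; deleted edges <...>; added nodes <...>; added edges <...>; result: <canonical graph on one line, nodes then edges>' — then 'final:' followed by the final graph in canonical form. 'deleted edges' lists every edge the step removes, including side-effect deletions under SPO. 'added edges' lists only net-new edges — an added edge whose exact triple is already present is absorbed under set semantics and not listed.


step 1: rule r2; match: 0->8, 1->5, 2->1, 3->4, 4->7; deleted nodes 1, 5; deleted edges (5,1,l); (5,4,r); (8,5,l); (8,7,r); (12,5,l); (18,5,r); added nodes 19; added edges (8,7,l); (8,19,r); (19,4,l); (19,7,r); result: nodes: 4:W, 7:W, 8:A, 10:T, 12:A, 15:W, 16:A, 17:A, 18:A, 19:A edges: (8,7,l); (8,19,r); (12,10,r); (16,12,r); (16,15,l); (17,8,r); (17,16,l); (18,16,l); (19,4,l); (19,7,r)
step 2: rule r4; match: 0->17, 1->16, 2->15, 3->12, 4->8; deleted nodes 15, 16; deleted edges (16,12,r); (16,15,l); (17,16,l); (18,16,l); added nodes 20; added edges (17,20,l); (20,8,r); (20,12,l); result: nodes: 4:W, 7:W, 8:A, 10:T, 12:A, 17:A, 18:A, 19:A, 20:A edges: (8,7,l); (8,19,r); (12,10,r); (17,8,r); (17,20,l); (19,4,l); (19,7,r); (20,8,r); (20,12,l)
final:
nodes: 4:W, 7:W, 8:A, 10:T, 12:A, 17:A, 18:A, 19:A, 20:A
edges: (8,7,l); (8,19,r); (12,10,r); (17,8,r); (17,20,l); (19,4,l); (19,7,r); (20,8,r); (20,12,l)


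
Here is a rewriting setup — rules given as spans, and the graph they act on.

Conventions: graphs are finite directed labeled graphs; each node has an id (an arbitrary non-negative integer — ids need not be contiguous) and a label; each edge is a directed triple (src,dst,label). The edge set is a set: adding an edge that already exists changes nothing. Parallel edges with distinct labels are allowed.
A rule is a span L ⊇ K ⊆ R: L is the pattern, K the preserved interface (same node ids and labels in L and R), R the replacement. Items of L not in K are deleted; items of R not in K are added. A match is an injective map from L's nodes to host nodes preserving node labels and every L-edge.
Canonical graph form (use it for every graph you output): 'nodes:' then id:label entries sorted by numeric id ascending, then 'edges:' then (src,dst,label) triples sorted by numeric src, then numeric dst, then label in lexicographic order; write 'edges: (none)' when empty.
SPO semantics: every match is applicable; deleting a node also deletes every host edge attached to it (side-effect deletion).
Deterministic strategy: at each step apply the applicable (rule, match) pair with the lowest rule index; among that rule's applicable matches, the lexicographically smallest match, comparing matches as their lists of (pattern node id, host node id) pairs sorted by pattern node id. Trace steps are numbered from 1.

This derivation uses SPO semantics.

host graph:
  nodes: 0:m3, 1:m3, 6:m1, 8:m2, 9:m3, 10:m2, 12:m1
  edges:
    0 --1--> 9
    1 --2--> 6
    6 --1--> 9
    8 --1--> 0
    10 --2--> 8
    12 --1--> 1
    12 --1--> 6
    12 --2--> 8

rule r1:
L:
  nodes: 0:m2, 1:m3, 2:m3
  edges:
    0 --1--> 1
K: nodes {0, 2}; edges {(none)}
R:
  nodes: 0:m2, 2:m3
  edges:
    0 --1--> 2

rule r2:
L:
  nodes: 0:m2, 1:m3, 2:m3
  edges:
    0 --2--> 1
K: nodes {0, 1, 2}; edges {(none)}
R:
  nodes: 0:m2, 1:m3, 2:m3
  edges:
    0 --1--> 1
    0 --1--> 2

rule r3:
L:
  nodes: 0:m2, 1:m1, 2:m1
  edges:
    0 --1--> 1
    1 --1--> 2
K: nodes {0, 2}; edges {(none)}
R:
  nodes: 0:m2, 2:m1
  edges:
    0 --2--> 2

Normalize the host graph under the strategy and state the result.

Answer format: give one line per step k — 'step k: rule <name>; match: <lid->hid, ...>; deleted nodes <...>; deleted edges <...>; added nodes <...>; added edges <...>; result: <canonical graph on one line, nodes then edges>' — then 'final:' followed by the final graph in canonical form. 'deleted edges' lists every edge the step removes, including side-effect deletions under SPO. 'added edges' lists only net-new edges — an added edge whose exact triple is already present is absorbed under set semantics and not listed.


step 1: rule r1; match: 0->8, 1->0, 2->1; deleted nodes 0; deleted edges (0,9,1); (8,0,1); added nodes (none); added edges (8,1,1); result: nodes: 1:m3, 6:m1, 8:m2, 9:m3, 10:m2, 12:m1 edges: (1,6,2); (6,9,1); (8,1,1); (10,8,2); (12,1,1); (12,6,1); (12,8,2)
step 2: rule r1; match: 0->8, 1->1, 2->9; deleted nodes 1; deleted edges (1,6,2); (8,1,1); (12,1,1); added nodes (none); added edges (8,9,1); result: nodes: 6:m1, 8:m2, 9:m3, 10:m2, 12:m1 edges: (6,9,1); (8,9,1); (10,8,2); (12,6,1); (12,8,2)
final:
nodes: 6:m1, 8:m2, 9:m3, 10:m2, 12:m1
edges: (6,9,1); (8,9,1); (10,8,2); (12,6,1); (12,8,2)


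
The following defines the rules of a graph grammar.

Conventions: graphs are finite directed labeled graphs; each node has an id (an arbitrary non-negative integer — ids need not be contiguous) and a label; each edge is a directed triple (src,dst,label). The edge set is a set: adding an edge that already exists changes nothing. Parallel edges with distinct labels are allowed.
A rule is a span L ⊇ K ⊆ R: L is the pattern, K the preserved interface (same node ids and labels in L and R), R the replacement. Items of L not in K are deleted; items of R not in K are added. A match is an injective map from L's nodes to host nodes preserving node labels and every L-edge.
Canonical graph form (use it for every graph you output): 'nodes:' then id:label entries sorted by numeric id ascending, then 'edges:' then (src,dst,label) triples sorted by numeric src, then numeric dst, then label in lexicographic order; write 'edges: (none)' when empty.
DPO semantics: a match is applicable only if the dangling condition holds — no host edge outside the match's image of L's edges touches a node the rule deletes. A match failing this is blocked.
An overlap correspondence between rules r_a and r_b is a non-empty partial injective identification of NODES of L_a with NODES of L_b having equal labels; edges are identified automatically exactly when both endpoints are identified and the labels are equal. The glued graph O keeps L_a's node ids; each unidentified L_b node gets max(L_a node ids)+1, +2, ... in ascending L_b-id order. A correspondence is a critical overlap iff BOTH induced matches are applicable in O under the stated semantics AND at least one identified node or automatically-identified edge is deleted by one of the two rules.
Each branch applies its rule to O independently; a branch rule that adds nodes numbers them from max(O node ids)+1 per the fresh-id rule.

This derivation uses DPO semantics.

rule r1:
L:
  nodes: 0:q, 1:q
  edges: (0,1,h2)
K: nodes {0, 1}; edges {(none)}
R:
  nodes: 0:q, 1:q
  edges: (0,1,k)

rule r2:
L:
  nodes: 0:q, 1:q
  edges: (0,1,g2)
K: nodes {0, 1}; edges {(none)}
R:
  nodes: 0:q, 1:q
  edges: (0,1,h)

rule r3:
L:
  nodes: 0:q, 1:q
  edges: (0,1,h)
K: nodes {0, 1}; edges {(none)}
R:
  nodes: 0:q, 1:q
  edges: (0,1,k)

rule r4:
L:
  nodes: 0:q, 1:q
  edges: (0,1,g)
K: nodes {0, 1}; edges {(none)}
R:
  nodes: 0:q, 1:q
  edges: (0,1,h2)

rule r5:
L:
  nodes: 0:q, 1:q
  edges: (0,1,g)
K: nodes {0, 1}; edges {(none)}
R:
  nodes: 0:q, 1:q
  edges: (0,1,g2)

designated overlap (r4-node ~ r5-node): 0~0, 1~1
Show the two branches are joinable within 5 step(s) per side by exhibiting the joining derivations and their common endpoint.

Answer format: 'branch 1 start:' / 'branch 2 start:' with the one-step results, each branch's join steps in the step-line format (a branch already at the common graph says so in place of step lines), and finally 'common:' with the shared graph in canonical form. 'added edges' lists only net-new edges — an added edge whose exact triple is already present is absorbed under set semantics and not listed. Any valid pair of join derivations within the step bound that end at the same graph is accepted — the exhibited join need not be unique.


branch 1 start:
nodes: 0:q, 1:q
edges: (0,1,h2)
branch 2 start:
nodes: 0:q, 1:q
edges: (0,1,g2)
branch 1 step 1: rule r1; match: 0->0, 1->1; deleted nodes (none); deleted edges (0,1,h2); added nodes (none); added edges (0,1,k); result: nodes: 0:q, 1:q edges: (0,1,k)
branch 2 step 1: rule r2; match: 0->0, 1->1; deleted nodes (none); deleted edges (0,1,g2); added nodes (none); added edges (0,1,h); result: nodes: 0:q, 1:q edges: (0,1,h)
branch 2 step 2: rule r3; match: 0->0, 1->1; deleted nodes (none); deleted edges (0,1,h); added nodes (none); added edges (0,1,k); result: nodes: 0:q, 1:q edges: (0,1,k)
common:
nodes: 0:q, 1:q
edges: (0,1,k)


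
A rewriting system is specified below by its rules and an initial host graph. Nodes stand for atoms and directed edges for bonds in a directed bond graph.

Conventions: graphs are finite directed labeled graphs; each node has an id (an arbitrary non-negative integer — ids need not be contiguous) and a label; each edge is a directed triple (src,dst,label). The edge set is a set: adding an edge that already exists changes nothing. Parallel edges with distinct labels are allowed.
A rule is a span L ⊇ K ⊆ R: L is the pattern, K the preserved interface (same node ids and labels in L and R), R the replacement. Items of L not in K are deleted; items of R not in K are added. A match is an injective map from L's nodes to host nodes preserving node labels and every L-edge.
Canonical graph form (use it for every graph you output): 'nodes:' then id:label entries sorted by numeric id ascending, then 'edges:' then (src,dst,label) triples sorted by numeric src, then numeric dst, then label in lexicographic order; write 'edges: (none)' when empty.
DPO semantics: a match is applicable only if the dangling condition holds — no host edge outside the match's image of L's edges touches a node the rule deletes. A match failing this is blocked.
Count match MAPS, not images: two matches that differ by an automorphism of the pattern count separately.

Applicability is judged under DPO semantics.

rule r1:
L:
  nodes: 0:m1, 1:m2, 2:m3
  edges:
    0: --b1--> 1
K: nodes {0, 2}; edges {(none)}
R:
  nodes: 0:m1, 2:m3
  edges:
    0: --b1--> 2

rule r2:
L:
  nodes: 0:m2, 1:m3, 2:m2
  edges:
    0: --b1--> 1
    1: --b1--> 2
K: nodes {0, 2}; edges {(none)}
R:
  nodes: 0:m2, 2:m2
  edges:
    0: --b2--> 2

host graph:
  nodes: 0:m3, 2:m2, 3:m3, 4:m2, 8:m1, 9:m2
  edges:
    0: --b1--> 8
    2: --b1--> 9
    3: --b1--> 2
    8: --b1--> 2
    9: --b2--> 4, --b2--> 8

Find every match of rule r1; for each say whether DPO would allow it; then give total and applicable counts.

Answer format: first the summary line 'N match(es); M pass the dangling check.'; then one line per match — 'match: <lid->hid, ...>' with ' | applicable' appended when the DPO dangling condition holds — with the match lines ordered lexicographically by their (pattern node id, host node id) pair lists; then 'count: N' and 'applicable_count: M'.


2 match(es); 0 pass the dangling check.
match: 0->8, 1->2, 2->0
match: 0->8, 1->2, 2->3
count: 2
applicable_count: 0


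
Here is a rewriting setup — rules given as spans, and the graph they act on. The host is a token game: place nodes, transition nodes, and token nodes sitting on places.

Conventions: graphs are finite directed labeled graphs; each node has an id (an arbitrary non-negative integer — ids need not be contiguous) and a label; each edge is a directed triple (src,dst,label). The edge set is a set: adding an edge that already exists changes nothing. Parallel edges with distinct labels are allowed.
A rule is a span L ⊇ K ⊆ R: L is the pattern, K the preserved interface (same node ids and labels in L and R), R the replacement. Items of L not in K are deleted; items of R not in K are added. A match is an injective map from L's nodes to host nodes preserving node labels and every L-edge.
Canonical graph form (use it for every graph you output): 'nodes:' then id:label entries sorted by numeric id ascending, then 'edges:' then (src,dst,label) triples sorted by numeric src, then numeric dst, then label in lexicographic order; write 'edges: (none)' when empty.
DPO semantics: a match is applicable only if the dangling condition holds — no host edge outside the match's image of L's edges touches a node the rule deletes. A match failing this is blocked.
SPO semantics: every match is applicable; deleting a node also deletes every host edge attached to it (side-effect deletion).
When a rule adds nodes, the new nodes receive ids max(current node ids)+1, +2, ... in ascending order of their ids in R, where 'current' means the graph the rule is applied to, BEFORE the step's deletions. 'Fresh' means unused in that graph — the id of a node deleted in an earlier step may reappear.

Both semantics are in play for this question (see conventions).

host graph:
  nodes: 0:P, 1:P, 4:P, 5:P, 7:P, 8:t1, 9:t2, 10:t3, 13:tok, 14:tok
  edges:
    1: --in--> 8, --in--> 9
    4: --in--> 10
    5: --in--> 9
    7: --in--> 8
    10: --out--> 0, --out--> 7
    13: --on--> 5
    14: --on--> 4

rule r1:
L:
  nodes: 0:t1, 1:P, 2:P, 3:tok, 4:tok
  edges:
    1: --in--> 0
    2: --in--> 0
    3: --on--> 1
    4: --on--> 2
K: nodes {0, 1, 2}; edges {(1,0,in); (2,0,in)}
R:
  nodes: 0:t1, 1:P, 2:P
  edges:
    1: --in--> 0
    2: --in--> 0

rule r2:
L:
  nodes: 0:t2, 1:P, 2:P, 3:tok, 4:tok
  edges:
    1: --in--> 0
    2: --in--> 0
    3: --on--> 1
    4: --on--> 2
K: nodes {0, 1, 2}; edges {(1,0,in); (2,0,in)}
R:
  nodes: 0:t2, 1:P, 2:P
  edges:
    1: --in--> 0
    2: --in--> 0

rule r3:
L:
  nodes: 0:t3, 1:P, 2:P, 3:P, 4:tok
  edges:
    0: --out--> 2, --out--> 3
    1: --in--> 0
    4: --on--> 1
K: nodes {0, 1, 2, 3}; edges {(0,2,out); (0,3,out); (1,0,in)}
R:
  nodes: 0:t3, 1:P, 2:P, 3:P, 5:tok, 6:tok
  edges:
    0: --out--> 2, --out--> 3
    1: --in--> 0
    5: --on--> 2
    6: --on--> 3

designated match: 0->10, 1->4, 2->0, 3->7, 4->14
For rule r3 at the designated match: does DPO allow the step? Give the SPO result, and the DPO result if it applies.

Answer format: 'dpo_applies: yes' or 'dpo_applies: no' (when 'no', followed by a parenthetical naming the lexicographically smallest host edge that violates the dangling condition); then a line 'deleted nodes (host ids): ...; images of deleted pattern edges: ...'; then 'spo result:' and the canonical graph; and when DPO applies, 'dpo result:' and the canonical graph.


dpo_applies: yes
deleted nodes (host ids): 14; images of deleted pattern edges: (14,4,on)
spo result:
nodes: 0:P, 1:P, 4:P, 5:P, 7:P, 8:t1, 9:t2, 10:t3, 13:tok, 15:tok, 16:tok
edges: (1,8,in); (1,9,in); (4,10,in); (5,9,in); (7,8,in); (10,0,out); (10,7,out); (13,5,on); (15,0,on); (16,7,on)
dpo result:
nodes: 0:P, 1:P, 4:P, 5:P, 7:P, 8:t1, 9:t2, 10:t3, 13:tok, 15:tok, 16:tok
edges: (1,8,in); (1,9,in); (4,10,in); (5,9,in); (7,8,in); (10,0,out); (10,7,out); (13,5,on); (15,0,on); (16,7,on)


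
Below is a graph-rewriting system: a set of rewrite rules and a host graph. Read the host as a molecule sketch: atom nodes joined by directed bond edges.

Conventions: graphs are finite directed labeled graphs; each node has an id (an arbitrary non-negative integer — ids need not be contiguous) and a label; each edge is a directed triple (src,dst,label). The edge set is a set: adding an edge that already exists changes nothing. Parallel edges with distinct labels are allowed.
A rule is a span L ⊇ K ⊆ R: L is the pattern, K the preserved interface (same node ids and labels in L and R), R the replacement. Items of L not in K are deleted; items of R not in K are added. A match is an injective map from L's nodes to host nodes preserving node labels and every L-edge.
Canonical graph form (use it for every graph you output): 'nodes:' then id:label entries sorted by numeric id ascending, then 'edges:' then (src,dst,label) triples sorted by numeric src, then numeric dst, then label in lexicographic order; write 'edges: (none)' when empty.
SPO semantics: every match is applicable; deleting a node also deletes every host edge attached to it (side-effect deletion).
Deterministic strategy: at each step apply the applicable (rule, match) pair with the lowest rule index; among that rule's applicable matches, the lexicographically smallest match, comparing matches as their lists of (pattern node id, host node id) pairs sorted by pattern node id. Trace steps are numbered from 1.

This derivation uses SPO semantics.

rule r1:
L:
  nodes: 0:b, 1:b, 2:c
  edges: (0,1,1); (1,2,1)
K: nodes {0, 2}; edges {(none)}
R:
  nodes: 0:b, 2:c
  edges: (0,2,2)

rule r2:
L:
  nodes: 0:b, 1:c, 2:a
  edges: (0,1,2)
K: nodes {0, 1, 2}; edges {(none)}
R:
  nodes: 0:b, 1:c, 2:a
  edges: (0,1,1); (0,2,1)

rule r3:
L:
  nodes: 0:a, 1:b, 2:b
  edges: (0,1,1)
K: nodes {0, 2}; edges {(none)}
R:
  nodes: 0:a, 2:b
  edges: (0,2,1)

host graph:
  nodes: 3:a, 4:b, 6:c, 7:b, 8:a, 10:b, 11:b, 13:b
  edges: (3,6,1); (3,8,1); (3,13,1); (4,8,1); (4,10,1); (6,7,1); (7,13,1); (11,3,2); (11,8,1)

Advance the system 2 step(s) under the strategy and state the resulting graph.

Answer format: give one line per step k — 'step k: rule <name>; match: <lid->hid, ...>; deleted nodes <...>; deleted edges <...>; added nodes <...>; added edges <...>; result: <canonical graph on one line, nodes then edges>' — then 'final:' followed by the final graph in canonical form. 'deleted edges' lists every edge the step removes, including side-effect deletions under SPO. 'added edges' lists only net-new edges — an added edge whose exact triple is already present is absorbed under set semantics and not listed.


step 1: rule r3; match: 0->3, 1->13, 2->4; deleted nodes 13; deleted edges (3,13,1); (7,13,1); added nodes (none); added edges (3,4,1); result: nodes: 3:a, 4:b, 6:c, 7:b, 8:a, 10:b, 11:b edges: (3,4,1); (3,6,1); (3,8,1); (4,8,1); (4,10,1); (6,7,1); (11,3,2); (11,8,1)
step 2: rule r3; match: 0->3, 1->4, 2->7; deleted nodes 4; deleted edges (3,4,1); (4,8,1); (4,10,1); added nodes (none); added edges (3,7,1); result: nodes: 3:a, 6:c, 7:b, 8:a, 10:b, 11:b edges: (3,6,1); (3,7,1); (3,8,1); (6,7,1); (11,3,2); (11,8,1)
final:
nodes: 3:a, 6:c, 7:b, 8:a, 10:b, 11:b
edges: (3,6,1); (3,7,1); (3,8,1); (6,7,1); (11,3,2); (11,8,1)


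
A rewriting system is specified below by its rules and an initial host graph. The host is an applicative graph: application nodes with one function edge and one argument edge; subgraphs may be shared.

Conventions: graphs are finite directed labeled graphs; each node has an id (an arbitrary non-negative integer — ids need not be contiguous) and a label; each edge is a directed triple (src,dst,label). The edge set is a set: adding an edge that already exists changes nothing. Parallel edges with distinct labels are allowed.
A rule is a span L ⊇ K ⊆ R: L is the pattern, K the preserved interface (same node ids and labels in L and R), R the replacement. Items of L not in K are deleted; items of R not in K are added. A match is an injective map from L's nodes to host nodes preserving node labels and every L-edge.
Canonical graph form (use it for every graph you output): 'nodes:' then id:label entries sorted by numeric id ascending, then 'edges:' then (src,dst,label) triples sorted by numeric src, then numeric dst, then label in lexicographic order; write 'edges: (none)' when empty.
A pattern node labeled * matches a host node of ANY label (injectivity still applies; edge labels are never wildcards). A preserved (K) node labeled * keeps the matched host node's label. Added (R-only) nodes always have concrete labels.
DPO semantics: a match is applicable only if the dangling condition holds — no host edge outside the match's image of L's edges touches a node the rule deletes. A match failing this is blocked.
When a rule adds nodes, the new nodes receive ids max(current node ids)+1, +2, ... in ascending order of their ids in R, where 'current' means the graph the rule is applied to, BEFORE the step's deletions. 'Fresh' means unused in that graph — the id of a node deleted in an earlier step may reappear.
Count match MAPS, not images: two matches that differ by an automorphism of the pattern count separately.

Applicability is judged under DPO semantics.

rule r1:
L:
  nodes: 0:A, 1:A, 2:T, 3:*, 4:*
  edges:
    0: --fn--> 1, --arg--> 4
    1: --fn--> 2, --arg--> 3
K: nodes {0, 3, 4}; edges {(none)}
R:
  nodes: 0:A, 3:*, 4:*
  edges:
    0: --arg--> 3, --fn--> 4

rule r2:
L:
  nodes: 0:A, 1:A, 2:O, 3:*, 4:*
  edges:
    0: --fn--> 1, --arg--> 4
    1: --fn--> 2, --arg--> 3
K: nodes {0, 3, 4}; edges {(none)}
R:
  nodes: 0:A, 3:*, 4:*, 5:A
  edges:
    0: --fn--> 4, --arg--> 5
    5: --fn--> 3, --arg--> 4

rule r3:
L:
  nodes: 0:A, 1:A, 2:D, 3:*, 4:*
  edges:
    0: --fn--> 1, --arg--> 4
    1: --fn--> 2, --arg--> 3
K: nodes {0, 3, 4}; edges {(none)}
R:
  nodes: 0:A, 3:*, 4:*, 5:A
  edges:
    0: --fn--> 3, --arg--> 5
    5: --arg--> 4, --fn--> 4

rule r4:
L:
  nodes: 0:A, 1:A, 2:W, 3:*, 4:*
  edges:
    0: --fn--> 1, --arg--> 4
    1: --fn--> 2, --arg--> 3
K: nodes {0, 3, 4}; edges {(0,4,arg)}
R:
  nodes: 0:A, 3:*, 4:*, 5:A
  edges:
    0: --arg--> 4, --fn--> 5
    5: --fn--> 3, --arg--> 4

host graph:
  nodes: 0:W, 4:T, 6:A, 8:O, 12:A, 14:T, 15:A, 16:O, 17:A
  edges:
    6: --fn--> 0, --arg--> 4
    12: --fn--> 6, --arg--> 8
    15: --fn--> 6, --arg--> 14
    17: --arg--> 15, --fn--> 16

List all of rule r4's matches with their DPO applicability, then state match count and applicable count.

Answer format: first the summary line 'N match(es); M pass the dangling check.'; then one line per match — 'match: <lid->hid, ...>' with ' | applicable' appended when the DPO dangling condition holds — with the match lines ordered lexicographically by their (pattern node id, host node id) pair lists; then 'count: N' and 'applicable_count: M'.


2 match(es); 0 pass the dangling check.
match: 0->12, 1->6, 2->0, 3->4, 4->8
match: 0->15, 1->6, 2->0, 3->4, 4->14
count: 2
applicable_count: 0


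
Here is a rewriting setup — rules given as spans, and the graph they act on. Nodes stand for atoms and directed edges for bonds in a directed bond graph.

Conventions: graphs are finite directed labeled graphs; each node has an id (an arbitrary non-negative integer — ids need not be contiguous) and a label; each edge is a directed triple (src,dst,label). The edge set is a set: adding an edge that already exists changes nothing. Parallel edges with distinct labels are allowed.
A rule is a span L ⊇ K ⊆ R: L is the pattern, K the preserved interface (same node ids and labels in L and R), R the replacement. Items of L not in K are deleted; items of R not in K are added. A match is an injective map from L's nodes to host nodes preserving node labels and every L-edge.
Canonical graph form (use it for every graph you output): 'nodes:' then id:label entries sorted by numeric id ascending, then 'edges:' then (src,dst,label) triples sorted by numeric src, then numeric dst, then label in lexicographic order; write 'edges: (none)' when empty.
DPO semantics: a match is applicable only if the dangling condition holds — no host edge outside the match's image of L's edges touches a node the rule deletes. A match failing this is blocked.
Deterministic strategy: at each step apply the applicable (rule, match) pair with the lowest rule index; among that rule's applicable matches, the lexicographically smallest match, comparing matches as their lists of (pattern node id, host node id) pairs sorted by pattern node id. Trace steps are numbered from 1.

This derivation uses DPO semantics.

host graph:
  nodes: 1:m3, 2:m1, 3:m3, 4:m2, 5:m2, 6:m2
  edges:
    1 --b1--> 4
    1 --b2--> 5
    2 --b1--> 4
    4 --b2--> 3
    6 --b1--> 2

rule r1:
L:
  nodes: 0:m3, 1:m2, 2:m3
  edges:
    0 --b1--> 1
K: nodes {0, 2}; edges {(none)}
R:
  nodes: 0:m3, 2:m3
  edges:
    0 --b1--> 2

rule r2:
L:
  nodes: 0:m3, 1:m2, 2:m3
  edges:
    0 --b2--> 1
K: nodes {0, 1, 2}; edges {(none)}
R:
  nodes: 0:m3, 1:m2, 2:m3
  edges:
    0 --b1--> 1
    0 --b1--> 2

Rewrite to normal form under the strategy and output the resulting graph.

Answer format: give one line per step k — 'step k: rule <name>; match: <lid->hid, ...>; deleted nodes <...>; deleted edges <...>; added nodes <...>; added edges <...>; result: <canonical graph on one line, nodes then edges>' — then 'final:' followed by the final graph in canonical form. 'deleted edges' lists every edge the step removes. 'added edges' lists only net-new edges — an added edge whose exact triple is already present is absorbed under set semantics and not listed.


step 1: rule r2; match: 0->1, 1->5, 2->3; deleted nodes (none); deleted edges (1,5,b2); added nodes (none); added edges (1,3,b1); (1,5,b1); result: nodes: 1:m3, 2:m1, 3:m3, 4:m2, 5:m2, 6:m2 edges: (1,3,b1); (1,4,b1); (1,5,b1); (2,4,b1); (4,3,b2); (6,2,b1)
step 2: rule r1; match: 0->1, 1->5, 2->3; deleted nodes 5; deleted edges (1,5,b1); added nodes (none); added edges (none); result: nodes: 1:m3, 2:m1, 3:m3, 4:m2, 6:m2 edges: (1,3,b1); (1,4,b1); (2,4,b1); (4,3,b2); (6,2,b1)
final:
nodes: 1:m3, 2:m1, 3:m3, 4:m2, 6:m2
edges: (1,3,b1); (1,4,b1); (2,4,b1); (4,3,b2); (6,2,b1)


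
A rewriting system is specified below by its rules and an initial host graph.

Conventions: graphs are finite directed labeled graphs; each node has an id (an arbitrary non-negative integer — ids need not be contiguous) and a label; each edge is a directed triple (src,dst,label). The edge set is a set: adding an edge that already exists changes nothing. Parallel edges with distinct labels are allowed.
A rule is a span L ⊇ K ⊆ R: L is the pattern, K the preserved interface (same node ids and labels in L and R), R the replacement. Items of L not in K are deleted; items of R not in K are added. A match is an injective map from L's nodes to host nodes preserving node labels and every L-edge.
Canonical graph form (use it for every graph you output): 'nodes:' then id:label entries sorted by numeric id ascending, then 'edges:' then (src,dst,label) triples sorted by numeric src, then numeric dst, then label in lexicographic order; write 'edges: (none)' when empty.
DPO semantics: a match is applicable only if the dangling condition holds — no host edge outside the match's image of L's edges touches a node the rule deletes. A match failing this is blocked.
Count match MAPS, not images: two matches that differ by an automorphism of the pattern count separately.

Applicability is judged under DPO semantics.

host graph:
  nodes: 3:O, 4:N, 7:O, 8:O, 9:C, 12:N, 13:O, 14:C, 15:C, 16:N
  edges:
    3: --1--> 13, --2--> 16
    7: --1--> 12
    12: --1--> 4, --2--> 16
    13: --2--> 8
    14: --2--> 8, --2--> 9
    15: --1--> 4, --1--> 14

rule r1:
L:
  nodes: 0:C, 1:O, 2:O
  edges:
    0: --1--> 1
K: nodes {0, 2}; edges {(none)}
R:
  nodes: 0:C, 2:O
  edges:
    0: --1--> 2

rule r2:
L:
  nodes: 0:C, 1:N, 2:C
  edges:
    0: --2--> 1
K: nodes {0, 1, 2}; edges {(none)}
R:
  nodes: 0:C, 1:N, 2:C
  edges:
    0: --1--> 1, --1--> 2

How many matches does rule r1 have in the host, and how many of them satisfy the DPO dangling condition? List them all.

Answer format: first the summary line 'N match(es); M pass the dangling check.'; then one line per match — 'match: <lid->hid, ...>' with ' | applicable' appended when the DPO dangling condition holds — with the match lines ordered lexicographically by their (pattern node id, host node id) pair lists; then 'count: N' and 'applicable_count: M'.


0 match(es); 0 pass the dangling check.
count: 0
applicable_count: 0


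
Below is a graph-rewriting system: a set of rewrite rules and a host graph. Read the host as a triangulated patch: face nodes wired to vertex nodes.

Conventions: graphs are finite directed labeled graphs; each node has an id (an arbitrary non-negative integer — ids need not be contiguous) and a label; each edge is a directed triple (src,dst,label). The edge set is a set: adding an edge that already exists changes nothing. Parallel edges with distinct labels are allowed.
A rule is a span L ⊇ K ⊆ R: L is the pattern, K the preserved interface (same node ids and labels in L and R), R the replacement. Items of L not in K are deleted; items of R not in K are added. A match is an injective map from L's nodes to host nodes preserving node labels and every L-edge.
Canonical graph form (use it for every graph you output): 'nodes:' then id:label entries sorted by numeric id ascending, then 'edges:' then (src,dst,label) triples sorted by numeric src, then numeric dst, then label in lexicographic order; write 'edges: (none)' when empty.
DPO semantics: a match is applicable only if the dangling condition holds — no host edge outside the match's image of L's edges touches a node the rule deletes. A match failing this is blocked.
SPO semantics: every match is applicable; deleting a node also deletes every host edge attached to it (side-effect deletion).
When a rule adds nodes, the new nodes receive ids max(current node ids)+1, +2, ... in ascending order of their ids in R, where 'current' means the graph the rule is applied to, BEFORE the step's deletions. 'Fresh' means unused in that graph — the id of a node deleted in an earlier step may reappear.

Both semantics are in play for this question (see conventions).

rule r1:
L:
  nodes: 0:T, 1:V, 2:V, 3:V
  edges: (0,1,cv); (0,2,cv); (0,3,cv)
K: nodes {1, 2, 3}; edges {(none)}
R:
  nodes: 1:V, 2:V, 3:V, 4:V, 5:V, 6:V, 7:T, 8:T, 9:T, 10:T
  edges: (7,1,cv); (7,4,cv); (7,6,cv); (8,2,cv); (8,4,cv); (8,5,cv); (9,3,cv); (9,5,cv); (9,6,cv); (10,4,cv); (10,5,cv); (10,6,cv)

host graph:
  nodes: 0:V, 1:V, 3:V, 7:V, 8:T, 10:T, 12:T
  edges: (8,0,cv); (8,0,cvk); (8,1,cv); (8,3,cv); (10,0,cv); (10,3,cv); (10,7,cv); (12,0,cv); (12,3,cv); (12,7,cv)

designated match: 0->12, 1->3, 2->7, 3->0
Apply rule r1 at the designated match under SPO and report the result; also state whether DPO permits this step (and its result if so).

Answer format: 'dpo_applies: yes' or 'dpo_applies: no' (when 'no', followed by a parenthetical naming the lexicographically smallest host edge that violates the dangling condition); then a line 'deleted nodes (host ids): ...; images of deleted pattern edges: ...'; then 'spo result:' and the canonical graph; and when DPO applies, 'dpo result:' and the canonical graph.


dpo_applies: yes
deleted nodes (host ids): 12; images of deleted pattern edges: (12,0,cv); (12,3,cv); (12,7,cv)
spo result:
nodes: 0:V, 1:V, 3:V, 7:V, 8:T, 10:T, 13:V, 14:V, 15:V, 16:T, 17:T, 18:T, 19:T
edges: (8,0,cv); (8,0,cvk); (8,1,cv); (8,3,cv); (10,0,cv); (10,3,cv); (10,7,cv); (16,3,cv); (16,13,cv); (16,15,cv); (17,7,cv); (17,13,cv); (17,14,cv); (18,0,cv); (18,14,cv); (18,15,cv); (19,13,cv); (19,14,cv); (19,15,cv)
dpo result:
nodes: 0:V, 1:V, 3:V, 7:V, 8:T, 10:T, 13:V, 14:V, 15:V, 16:T, 17:T, 18:T, 19:T
edges: (8,0,cv); (8,0,cvk); (8,1,cv); (8,3,cv); (10,0,cv); (10,3,cv); (10,7,cv); (16,3,cv); (16,13,cv); (16,15,cv); (17,7,cv); (17,13,cv); (17,14,cv); (18,0,cv); (18,14,cv); (18,15,cv); (19,13,cv); (19,14,cv); (19,15,cv)


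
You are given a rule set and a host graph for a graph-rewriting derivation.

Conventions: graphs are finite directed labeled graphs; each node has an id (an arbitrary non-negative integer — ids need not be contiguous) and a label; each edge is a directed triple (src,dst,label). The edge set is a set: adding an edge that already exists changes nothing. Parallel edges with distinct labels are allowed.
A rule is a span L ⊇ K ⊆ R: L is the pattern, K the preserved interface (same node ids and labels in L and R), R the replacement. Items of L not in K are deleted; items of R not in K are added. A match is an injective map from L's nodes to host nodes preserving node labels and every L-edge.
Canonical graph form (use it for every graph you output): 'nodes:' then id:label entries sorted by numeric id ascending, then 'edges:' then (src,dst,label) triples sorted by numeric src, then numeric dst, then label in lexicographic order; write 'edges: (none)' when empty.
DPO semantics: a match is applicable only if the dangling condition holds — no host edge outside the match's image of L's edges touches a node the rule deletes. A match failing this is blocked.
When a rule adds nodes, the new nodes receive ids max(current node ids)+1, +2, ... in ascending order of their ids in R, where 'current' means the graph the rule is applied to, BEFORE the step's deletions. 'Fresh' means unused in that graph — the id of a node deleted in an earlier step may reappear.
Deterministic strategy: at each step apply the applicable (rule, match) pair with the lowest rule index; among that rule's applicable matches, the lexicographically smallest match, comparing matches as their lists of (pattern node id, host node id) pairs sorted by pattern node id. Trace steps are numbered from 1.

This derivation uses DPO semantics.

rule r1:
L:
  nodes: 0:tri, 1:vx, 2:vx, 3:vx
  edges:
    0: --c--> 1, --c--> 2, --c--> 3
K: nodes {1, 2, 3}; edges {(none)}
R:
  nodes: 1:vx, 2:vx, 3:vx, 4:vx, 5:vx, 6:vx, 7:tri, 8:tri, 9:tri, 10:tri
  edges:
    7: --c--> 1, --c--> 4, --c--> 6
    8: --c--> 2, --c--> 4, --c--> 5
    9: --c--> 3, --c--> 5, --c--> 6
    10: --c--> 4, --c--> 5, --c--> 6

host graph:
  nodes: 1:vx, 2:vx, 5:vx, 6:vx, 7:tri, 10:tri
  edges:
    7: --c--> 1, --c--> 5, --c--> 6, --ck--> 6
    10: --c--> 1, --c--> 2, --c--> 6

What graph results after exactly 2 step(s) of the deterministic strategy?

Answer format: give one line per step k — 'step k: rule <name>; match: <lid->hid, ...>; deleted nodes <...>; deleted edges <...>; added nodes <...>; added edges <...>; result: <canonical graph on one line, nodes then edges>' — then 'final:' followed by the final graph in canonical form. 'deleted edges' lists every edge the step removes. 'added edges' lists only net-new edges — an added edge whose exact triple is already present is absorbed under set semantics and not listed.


step 1: rule r1; match: 0->10, 1->1, 2->2, 3->6; deleted nodes 10; deleted edges (10,1,c); (10,2,c); (10,6,c); added nodes 11, 12, 13, 14, 15, 16, 17; added edges (14,1,c); (14,11,c); (14,13,c); (15,2,c); (15,11,c); (15,12,c); (16,6,c); (16,12,c); (16,13,c); (17,11,c); (17,12,c); (17,13,c); result: nodes: 1:vx, 2:vx, 5:vx, 6:vx, 7:tri, 11:vx, 12:vx, 13:vx, 14:tri, 15:tri, 16:tri, 17:tri edges: (7,1,c); (7,5,c); (7,6,c); (7,6,ck); (14,1,c); (14,11,c); (14,13,c); (15,2,c); (15,11,c); (15,12,c); (16,6,c); (16,12,c); (16,13,c); (17,11,c); (17,12,c); (17,13,c)
step 2: rule r1; match: 0->14, 1->1, 2->11, 3->13; deleted nodes 14; deleted edges (14,1,c); (14,11,c); (14,13,c); added nodes 18, 19, 20, 21, 22, 23, 24; added edges (21,1,c); (21,18,c); (21,20,c); (22,11,c); (22,18,c); (22,19,c); (23,13,c); (23,19,c); (23,20,c); (24,18,c); (24,19,c); (24,20,c); result: nodes: 1:vx, 2:vx, 5:vx, 6:vx, 7:tri, 11:vx, 12:vx, 13:vx, 15:tri, 16:tri, 17:tri, 18:vx, 19:vx, 20:vx, 21:tri, 22:tri, 23:tri, 24:tri edges: (7,1,c); (7,5,c); (7,6,c); (7,6,ck); (15,2,c); (15,11,c); (15,12,c); (16,6,c); (16,12,c); (16,13,c); (17,11,c); (17,12,c); (17,13,c); (21,1,c); (21,18,c); (21,20,c); (22,11,c); (22,18,c); (22,19,c); (23,13,c); (23,19,c); (23,20,c); (24,18,c); (24,19,c); (24,20,c)
final:
nodes: 1:vx, 2:vx, 5:vx, 6:vx, 7:tri, 11:vx, 12:vx, 13:vx, 15:tri, 16:tri, 17:tri, 18:vx, 19:vx, 20:vx, 21:tri, 22:tri, 23:tri, 24:tri
edges: (7,1,c); (7,5,c); (7,6,c); (7,6,ck); (15,2,c); (15,11,c); (15,12,c); (16,6,c); (16,12,c); (16,13,c); (17,11,c); (17,12,c); (17,13,c); (21,1,c); (21,18,c); (21,20,c); (22,11,c); (22,18,c); (22,19,c); (23,13,c); (23,19,c); (23,20,c); (24,18,c); (24,19,c); (24,20,c)


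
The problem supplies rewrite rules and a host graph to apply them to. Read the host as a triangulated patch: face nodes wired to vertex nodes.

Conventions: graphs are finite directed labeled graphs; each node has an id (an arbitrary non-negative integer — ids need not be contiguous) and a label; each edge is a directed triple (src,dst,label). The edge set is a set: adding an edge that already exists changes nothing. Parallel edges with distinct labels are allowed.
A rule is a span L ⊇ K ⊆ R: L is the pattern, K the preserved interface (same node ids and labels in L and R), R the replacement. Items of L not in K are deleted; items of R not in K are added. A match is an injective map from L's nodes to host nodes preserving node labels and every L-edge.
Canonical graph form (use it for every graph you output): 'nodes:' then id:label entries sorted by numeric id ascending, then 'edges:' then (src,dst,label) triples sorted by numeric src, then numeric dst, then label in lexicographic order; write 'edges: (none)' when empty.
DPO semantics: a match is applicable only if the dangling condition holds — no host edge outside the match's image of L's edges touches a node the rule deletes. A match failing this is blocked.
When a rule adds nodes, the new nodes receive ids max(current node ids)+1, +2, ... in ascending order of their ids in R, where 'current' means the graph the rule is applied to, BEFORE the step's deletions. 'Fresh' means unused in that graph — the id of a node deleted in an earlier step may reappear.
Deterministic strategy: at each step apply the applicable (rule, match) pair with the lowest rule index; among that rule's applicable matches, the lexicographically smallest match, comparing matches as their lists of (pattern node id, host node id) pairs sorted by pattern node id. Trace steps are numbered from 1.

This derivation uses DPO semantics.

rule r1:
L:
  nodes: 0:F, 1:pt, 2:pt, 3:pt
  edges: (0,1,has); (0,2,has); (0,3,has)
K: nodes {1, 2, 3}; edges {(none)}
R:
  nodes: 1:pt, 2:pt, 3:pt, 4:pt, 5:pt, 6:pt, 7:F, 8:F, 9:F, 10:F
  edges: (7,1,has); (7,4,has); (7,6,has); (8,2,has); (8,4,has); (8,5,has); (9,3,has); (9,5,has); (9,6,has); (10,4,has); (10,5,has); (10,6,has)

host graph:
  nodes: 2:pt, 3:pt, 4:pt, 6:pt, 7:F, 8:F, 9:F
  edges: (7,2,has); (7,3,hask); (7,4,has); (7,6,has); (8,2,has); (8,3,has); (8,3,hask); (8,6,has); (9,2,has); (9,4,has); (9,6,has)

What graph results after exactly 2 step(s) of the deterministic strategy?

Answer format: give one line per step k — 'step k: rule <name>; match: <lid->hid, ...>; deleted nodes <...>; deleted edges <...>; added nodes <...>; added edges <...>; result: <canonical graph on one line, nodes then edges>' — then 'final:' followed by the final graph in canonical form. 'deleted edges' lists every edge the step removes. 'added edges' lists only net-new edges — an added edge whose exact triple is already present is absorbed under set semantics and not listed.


step 1: rule r1; match: 0->9, 1->2, 2->4, 3->6; deleted nodes 9; deleted edges (9,2,has); (9,4,has); (9,6,has); added nodes 10, 11, 12, 13, 14, 15, 16; added edges (13,2,has); (13,10,has); (13,12,has); (14,4,has); (14,10,has); (14,11,has); (15,6,has); (15,11,has); (15,12,has); (16,10,has); (16,11,has); (16,12,has); result: nodes: 2:pt, 3:pt, 4:pt, 6:pt, 7:F, 8:F, 10:pt, 11:pt, 12:pt, 13:F, 14:F, 15:F, 16:F edges: (7,2,has); (7,3,hask); (7,4,has); (7,6,has); (8,2,has); (8,3,has); (8,3,hask); (8,6,has); (13,2,has); (13,10,has); (13,12,has); (14,4,has); (14,10,has); (14,11,has); (15,6,has); (15,11,has); (15,12,has); (16,10,has); (16,11,has); (16,12,has)
step 2: rule r1; match: 0->13, 1->2, 2->10, 3->12; deleted nodes 13; deleted edges (13,2,has); (13,10,has); (13,12,has); added nodes 17, 18, 19, 20, 21, 22, 23; added edges (20,2,has); (20,17,has); (20,19,has); (21,10,has); (21,17,has); (21,18,has); (22,12,has); (22,18,has); (22,19,has); (23,17,has); (23,18,has); (23,19,has); result: nodes: 2:pt, 3:pt, 4:pt, 6:pt, 7:F, 8:F, 10:pt, 11:pt, 12:pt, 14:F, 15:F, 16:F, 17:pt, 18:pt, 19:pt, 20:F, 21:F, 22:F, 23:F edges: (7,2,has); (7,3,hask); (7,4,has); (7,6,has); (8,2,has); (8,3,has); (8,3,hask); (8,6,has); (14,4,has); (14,10,has); (14,11,has); (15,6,has); (15,11,has); (15,12,has); (16,10,has); (16,11,has); (16,12,has); (20,2,has); (20,17,has); (20,19,has); (21,10,has); (21,17,has); (21,18,has); (22,12,has); (22,18,has); (22,19,has); (23,17,has); (23,18,has); (23,19,has)
final:
nodes: 2:pt, 3:pt, 4:pt, 6:pt, 7:F, 8:F, 10:pt, 11:pt, 12:pt, 14:F, 15:F, 16:F, 17:pt, 18:pt, 19:pt, 20:F, 21:F, 22:F, 23:F
edges: (7,2,has); (7,3,hask); (7,4,has); (7,6,has); (8,2,has); (8,3,has); (8,3,hask); (8,6,has); (14,4,has); (14,10,has); (14,11,has); (15,6,has); (15,11,has); (15,12,has); (16,10,has); (16,11,has); (16,12,has); (20,2,has); (20,17,has); (20,19,has); (21,10,has); (21,17,has); (21,18,has); (22,12,has); (22,18,has); (22,19,has); (23,17,has); (23,18,has); (23,19,has)
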